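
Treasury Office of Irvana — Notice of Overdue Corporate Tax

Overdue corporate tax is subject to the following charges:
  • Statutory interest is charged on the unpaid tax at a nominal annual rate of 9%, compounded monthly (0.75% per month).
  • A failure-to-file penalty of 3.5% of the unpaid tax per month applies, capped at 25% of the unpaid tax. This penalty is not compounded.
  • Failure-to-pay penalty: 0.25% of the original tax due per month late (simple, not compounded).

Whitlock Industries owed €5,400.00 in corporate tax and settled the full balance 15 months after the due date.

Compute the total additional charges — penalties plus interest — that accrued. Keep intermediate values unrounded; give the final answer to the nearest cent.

Failure-to-file: 15 × 3.5% × €5,400.00 = €2,835.00, capped at 25% × €5,400.00 = €1,350.00
Failure-to-pay penalty: 15 × 0.25% × €5,400.00 = €202.50
Interest: €5,400.00 × ((1 + 0.0075)^15 − 1) = €5,400.00 × 0.1186026… = €640.4540…
Penalties + interest = €1,552.5000 + €640.4540… = €2,192.95

€2,192.95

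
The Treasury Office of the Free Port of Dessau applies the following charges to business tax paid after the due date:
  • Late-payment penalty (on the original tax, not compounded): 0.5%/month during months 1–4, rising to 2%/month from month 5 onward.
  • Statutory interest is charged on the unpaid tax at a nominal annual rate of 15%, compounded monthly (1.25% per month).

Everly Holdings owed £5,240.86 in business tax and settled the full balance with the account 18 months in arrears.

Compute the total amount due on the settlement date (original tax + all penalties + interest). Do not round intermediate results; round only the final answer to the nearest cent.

£8,126.36

Penalty, months 1–4: 4 × 0.5% × £5,240.86 = £104.82…
Penalty, months 5–18: 14 × 2% × £5,240.86 = £1,467.44…
Interest: £5,240.86 × ((1 + 0.0125)^18 − 1) = £5,240.86 × 0.2505774… = £1,313.2410…
Total = £5,240.86 + £1,572.2580 + £1,313.2410… = £8,126.36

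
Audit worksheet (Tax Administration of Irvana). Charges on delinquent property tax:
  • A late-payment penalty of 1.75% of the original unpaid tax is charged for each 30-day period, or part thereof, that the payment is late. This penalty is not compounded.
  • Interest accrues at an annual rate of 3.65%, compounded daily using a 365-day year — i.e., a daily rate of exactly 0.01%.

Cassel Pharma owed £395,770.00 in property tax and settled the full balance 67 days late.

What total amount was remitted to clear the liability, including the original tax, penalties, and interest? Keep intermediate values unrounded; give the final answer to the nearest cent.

Penalty periods: ⌈67/30⌉ = 3; penalty = 3 × 1.75% × £395,770.00 = £20,777.93…
Interest: £395,770.00 × ((1 + 0.0001)^67 − 1) = £395,770.00 × 0.00672216… = £2,660.4285…
Total = £395,770.00 + £20,777.9250 + £2,660.4285… = £419,208.35

£419,208.35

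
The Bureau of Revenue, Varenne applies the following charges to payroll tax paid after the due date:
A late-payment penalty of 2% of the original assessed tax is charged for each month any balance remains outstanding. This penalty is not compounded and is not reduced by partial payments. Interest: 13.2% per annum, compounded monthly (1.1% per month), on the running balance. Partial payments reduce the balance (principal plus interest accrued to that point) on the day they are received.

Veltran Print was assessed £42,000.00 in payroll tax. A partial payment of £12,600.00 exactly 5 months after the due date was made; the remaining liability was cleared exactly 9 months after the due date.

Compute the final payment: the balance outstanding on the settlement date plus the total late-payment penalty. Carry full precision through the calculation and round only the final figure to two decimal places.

£40,742.11

Balance at month 5: £42,000.0000 × (1 + 0.011)^5 = £44,361.3821…
After £12,600.00 payment: £44,361.3821… − £12,600.00 = £31,761.3821…
Balance at month 9: £31,761.3821… × (1 + 0.011)^4 = £33,182.1112…
Penalty: 9 × 2% × £42,000.00 = £7,560.00
Final settlement = outstanding balance + penalty = £33,182.1112… + £7,560.00 = £40,742.11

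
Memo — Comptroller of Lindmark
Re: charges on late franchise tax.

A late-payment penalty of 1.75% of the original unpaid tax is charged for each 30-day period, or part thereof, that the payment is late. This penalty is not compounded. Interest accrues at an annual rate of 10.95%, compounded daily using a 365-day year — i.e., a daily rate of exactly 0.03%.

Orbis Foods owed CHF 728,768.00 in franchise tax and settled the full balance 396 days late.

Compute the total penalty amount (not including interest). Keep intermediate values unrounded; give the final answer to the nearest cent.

CHF 178,548.16

Penalty periods: ⌈396/30⌉ = 14; penalty = 14 × 1.75% × CHF 728,768.00 = CHF 178,548.16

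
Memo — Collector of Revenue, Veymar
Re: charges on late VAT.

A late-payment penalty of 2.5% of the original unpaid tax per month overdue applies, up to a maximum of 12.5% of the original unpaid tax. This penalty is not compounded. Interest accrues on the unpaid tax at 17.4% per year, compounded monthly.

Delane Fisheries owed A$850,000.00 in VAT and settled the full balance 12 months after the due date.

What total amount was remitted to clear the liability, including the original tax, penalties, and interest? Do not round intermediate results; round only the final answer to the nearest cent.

Penalty (uncapped): 12 × 2.5% × A$850,000.00 = A$255,000.00; cap = 12.5% × A$850,000.00 = A$106,250.00 → penalty = A$106,250.00
Interest (17.4%/yr ÷ 12 = 1.45%/month): A$850,000.00 × ((1 + 0.0145)^12 − 1) = A$160,284.1560…
Total = A$850,000.00 + A$106,250.0000 + A$160,284.1560… = A$1,116,534.16

A$1,116,534.16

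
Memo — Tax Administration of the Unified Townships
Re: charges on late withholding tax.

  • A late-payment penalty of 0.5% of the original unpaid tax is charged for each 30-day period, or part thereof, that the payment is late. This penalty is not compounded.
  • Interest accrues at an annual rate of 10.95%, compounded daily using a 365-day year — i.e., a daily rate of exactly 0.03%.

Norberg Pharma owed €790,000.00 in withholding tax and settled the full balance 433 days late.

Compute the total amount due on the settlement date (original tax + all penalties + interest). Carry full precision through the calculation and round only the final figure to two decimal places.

€958,816.94

Penalty periods: ⌈433/30⌉ = 15; penalty = 15 × 0.5% × €790,000.00 = €59,250.00
Interest: €790,000.00 × ((1 + 0.0003)^433 − 1) = €790,000.00 × 0.13869232… = €109,566.9352…
Total = €790,000.00 + €59,250.0000 + €109,566.9352… = €958,816.94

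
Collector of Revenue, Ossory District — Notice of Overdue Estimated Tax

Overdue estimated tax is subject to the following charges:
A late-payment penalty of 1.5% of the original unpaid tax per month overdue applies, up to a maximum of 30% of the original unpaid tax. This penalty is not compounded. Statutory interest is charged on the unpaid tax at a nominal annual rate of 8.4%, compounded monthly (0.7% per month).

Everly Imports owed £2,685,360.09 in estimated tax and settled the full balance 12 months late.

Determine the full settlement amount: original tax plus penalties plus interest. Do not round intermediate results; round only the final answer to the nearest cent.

Penalty: 12 × 1.5% × £2,685,360.09 = £483,364.82… (below the 30% cap of £805,608.03…)
Interest: £2,685,360.09 × ((1 + 0.007)^12 − 1) = £2,685,360.09 × 0.0873107… = £234,460.5669…
Total = £2,685,360.09 + £483,364.8162 + £234,460.5669… = £3,403,185.47

£3,403,185.47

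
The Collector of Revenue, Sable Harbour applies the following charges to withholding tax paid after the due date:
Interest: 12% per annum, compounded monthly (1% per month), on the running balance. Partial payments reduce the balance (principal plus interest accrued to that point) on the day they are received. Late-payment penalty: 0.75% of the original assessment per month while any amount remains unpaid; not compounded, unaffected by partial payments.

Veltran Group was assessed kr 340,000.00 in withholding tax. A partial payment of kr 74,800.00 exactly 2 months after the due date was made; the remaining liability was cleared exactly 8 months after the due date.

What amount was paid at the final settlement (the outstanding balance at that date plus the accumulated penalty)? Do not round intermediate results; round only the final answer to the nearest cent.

Balance at month 2: kr 340,000.0000 × (1 + 0.01)^2 = kr 346,834.0000
After kr 74,800.00 payment: kr 346,834.0000 − kr 74,800.00 = kr 272,034.0000
Balance at month 8: kr 272,034.0000 × (1 + 0.01)^6 = kr 288,769.5726…
Penalty: 8 × 0.75% × kr 340,000.00 = kr 20,400.00
Final settlement = outstanding balance + penalty = kr 288,769.5726… + kr 20,400.00 = kr 309,169.57

kr 309,169.57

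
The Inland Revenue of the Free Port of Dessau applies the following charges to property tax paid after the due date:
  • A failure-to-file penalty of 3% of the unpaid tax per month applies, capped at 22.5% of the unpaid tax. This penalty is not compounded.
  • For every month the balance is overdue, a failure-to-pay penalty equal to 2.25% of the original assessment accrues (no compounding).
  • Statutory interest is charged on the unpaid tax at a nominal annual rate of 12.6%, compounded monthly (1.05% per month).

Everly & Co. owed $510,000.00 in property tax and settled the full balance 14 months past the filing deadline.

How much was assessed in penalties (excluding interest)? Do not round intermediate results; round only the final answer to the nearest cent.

Failure-to-file: 14 × 3% × $510,000.00 = $214,200.00, capped at 22.5% × $510,000.00 = $114,750.00
Failure-to-pay penalty: 14 × 2.25% × $510,000.00 = $160,650.00
Total penalty = $114,750.00 + $160,650.00 = $275,400.00

$275,400.00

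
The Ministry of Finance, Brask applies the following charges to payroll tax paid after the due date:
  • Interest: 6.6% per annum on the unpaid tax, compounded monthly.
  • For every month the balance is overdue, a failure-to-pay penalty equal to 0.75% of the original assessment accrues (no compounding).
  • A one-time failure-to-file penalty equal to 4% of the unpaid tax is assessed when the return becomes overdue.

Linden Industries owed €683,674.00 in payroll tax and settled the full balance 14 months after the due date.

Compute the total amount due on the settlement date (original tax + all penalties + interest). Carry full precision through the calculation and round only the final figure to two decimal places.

€837,373.65

Failure-to-file penalty: 4% × €683,674.00 = €27,346.96
Failure-to-pay penalty: 14 × 0.75% × €683,674.00 = €71,785.77
Interest (6.6%/yr ÷ 12 = 0.55%/month): €683,674.00 × ((1 + 0.0055)^14 − 1) = €54,566.9184…
Total = €683,674.00 + €99,132.7300 + €54,566.9184… = €837,373.65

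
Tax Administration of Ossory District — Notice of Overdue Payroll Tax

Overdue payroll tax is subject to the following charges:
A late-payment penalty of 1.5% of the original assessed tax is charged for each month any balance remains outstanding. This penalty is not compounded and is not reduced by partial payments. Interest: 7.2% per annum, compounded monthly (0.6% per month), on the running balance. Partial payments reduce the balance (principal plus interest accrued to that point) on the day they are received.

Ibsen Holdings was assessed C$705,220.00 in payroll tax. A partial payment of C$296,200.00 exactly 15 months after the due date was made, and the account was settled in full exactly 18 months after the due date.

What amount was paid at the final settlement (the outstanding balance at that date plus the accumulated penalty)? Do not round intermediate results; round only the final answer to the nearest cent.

Balance at month 15: C$705,220.0000 × (1 + 0.006)^15 = C$771,426.1048…
After C$296,200.00 payment: C$771,426.1048… − C$296,200.00 = C$475,226.1048…
Balance at month 18: C$475,226.1048… × (1 + 0.006)^3 = C$483,831.6018…
Penalty: 18 × 1.5% × C$705,220.00 = C$190,409.40
Final settlement = outstanding balance + penalty = C$483,831.6018… + C$190,409.40 = C$674,241.00

C$674,241.00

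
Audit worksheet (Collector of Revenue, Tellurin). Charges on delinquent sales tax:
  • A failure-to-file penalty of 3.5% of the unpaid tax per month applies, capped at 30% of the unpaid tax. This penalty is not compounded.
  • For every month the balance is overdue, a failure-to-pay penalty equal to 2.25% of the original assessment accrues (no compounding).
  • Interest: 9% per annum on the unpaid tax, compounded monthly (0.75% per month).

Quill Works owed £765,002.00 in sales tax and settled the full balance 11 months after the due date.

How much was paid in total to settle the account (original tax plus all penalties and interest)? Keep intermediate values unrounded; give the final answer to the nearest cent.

£1,249,374.04

Failure-to-file: 11 × 3.5% × £765,002.00 = £294,525.77, capped at 30% × £765,002.00 = £229,500.60
Failure-to-pay penalty = 2.25% × £765,002.00 × 11 mo = £189,338.00…
Interest: £765,002.00 × ((1 + 0.0075)^11 − 1) = £765,002.00 × 0.0856644… = £65,533.4485…
Total = £765,002.00 + £418,838.5950 + £65,533.4485… = £1,249,374.04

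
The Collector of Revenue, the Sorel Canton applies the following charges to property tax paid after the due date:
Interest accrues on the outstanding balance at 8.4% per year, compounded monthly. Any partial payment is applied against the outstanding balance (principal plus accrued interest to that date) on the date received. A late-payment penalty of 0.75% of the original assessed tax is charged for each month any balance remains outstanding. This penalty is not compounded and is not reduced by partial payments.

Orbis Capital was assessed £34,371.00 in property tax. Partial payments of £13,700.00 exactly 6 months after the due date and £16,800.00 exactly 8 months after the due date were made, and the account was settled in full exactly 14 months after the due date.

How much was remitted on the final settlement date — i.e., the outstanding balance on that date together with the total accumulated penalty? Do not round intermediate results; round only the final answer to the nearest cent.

£9,501.62

Monthly rate = 8.4% ÷ 12 = 0.7%
Balance at month 6: £34,371.0000 × (1 + 0.007)^6 = £35,840.0817…
After £13,700.00 payment: £35,840.0817… − £13,700.00 = £22,140.0817…
Balance at month 8: £22,140.0817… × (1 + 0.007)^2 = £22,451.1277…
After £16,800.00 payment: £22,451.1277… − £16,800.00 = £5,651.1277…
Balance at month 14: £5,651.1277… × (1 + 0.007)^6 = £5,892.6676…
Penalty: 14 × 0.75% × £34,371.00 = £3,608.96…
Final settlement = outstanding balance + penalty = £5,892.6676… + £3,608.96… = £9,501.62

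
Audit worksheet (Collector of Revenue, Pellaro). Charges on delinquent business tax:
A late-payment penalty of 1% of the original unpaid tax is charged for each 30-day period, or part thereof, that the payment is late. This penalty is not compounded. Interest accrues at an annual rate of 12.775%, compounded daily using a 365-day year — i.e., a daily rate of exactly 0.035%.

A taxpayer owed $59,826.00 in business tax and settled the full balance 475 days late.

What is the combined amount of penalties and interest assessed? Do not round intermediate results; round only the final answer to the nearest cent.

$20,390.73

Penalty periods: ⌈475/30⌉ = 16; penalty = 16 × 1% × $59,826.00 = $9,572.16
Interest: $59,826.00 × ((1 + 0.00035)^475 − 1) = $59,826.00 × 0.18083393… = $10,818.5710…
Penalties + interest = $9,572.1600 + $10,818.5710… = $20,390.73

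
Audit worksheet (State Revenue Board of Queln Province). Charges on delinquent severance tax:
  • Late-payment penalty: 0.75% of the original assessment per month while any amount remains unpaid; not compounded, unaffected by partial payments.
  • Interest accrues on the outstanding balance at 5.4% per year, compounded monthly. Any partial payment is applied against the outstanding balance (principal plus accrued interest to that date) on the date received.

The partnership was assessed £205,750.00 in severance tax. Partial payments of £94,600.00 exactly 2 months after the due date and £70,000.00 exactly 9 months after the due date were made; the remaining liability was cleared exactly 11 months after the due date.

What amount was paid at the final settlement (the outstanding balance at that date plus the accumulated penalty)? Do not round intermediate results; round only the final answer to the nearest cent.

£64,008.87

Monthly rate = 5.4% ÷ 12 = 0.45%
Balance at month 2: £205,750.0000 × (1 + 0.0045)^2 = £207,605.9164…
After £94,600.00 payment: £207,605.9164… − £94,600.00 = £113,005.9164…
Balance at month 9: £113,005.9164… × (1 + 0.0045)^7 = £116,614.0206…
After £70,000.00 payment: £116,614.0206… − £70,000.00 = £46,614.0206…
Balance at month 11: £46,614.0206… × (1 + 0.0045)^2 = £47,034.4907…
Penalty: 11 × 0.75% × £205,750.00 = £16,974.38…
Final settlement = outstanding balance + penalty = £47,034.4907… + £16,974.38… = £64,008.87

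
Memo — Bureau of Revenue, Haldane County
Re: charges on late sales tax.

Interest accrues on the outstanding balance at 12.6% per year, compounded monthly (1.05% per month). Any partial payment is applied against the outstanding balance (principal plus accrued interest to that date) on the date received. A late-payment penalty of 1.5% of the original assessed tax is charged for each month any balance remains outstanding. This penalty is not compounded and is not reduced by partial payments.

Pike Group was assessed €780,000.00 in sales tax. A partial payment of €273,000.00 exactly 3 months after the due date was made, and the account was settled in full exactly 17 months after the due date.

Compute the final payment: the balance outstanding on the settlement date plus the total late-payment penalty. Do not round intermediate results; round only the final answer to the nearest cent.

Balance at month 3: €780,000.0000 × (1 + 0.0105)^3 = €804,828.8879…
After €273,000.00 payment: €804,828.8879… − €273,000.00 = €531,828.8879…
Balance at month 17: €531,828.8879… × (1 + 0.0105)^14 = €615,574.1493…
Penalty: 17 × 1.5% × €780,000.00 = €198,900.00
Final settlement = outstanding balance + penalty = €615,574.1493… + €198,900.00 = €814,474.15

€814,474.15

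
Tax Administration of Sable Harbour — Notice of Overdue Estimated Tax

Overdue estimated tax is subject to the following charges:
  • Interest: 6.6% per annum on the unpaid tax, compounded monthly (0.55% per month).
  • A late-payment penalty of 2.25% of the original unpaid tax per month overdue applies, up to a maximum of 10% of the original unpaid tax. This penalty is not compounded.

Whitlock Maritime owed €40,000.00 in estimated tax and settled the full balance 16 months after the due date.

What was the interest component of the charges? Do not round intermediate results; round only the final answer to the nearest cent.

€3,668.99

Interest: €40,000.00 × ((1 + 0.0055)^16 − 1) = €40,000.00 × 0.0917249… = €3,668.9943…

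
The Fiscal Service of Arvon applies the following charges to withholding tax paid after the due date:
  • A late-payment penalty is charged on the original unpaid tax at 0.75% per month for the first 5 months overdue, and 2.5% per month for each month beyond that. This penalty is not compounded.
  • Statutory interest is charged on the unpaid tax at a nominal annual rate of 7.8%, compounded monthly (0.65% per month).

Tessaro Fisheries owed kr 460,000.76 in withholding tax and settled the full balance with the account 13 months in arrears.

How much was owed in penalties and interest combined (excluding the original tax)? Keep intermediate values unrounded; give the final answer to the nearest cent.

Penalty, months 1–5: 5 × 0.75% × kr 460,000.76 = kr 17,250.03…
Penalty, months 6–13: 8 × 2.5% × kr 460,000.76 = kr 92,000.15…
Interest: kr 460,000.76 × ((1 + 0.0065)^13 − 1) = kr 460,000.76 × 0.0878753… = kr 40,422.7205…
Penalties + interest = kr 109,250.1805 + kr 40,422.7205… = kr 149,672.90

kr 149,672.90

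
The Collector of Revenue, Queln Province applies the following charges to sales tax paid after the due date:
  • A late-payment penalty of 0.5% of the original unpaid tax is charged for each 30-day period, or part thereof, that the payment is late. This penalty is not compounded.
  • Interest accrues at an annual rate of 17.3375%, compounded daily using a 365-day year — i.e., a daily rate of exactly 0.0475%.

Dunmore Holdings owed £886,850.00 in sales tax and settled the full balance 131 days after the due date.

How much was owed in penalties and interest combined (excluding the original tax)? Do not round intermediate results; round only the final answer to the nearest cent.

Penalty periods: ⌈131/30⌉ = 5; penalty = 5 × 0.5% × £886,850.00 = £22,171.25
Interest: £886,850.00 × ((1 + 0.000475)^131 − 1) = £886,850.00 × 0.06418604… = £56,923.3905…
Penalties + interest = £22,171.2500 + £56,923.3905… = £79,094.64

£79,094.64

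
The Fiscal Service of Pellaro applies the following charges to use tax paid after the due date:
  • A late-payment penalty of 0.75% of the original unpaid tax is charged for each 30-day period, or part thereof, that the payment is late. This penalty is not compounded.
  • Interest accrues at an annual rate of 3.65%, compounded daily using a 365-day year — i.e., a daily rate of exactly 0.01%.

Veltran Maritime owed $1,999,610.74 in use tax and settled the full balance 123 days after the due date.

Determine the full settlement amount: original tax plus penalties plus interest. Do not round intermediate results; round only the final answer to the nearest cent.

Penalty periods: ⌈123/30⌉ = 5; penalty = 5 × 0.75% × $1,999,610.74 = $74,985.40…
Interest: $1,999,610.74 × ((1 + 0.0001)^123 − 1) = $1,999,610.74 × 0.01237533… = $24,745.8498…
Total = $1,999,610.74 + $74,985.4028… + $24,745.8498… = $2,099,341.99

$2,099,341.99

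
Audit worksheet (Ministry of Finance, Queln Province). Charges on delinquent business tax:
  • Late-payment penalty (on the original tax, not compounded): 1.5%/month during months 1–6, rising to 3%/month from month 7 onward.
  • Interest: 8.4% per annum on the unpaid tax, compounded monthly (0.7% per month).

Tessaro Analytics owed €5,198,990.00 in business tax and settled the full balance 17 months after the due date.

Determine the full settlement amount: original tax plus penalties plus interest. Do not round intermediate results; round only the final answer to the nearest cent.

Penalty, months 1–6: 6 × 1.5% × €5,198,990.00 = €467,909.10
Penalty, months 7–17: 11 × 3% × €5,198,990.00 = €1,715,666.70
Interest: €5,198,990.00 × ((1 + 0.007)^17 − 1) = €5,198,990.00 × 0.1259031… = €654,568.7491…
Total = €5,198,990.00 + €2,183,575.8000 + €654,568.7491… = €8,037,134.55

€8,037,134.55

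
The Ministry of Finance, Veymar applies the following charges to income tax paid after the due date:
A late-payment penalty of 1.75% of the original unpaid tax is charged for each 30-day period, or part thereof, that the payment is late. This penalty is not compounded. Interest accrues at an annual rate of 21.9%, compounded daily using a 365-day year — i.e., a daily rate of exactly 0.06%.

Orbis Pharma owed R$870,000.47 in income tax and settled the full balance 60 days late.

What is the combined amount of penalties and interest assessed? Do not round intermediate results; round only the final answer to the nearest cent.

Penalty periods: ⌈60/30⌉ = 2; penalty = 2 × 1.75% × R$870,000.47 = R$30,450.02…
Interest: R$870,000.47 × ((1 + 0.0006)^60 − 1) = R$870,000.47 × 0.03664466… = R$31,880.8672…
Penalties + interest = R$30,450.0165… + R$31,880.8672… = R$62,330.88

R$62,330.88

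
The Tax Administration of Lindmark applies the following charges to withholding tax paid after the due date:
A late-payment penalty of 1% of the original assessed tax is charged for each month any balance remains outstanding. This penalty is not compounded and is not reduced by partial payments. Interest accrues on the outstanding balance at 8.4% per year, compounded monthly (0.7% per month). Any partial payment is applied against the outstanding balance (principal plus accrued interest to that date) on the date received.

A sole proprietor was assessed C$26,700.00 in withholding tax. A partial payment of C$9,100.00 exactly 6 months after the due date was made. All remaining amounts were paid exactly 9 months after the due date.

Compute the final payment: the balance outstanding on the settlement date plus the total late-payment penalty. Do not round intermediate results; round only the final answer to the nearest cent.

Balance at month 6: C$26,700.0000 × (1 + 0.007)^6 = C$27,841.2086…
After C$9,100.00 payment: C$27,841.2086… − C$9,100.00 = C$18,741.2086…
Balance at month 9: C$18,741.2086… × (1 + 0.007)^3 = C$19,137.5354…
Penalty: 9 × 1% × C$26,700.00 = C$2,403.00
Final settlement = outstanding balance + penalty = C$19,137.5354… + C$2,403.00 = C$21,540.54

C$21,540.54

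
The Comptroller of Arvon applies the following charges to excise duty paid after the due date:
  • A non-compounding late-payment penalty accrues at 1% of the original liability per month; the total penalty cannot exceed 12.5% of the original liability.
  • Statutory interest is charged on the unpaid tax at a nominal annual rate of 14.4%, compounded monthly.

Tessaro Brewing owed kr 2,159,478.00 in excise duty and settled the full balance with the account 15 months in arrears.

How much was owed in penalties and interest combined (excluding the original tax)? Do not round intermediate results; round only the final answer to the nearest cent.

Penalty (uncapped): 15 × 1% × kr 2,159,478.00 = kr 323,921.70; cap = 12.5% × kr 2,159,478.00 = kr 269,934.75 → penalty = kr 269,934.75
Interest (14.4%/yr ÷ 12 = 1.2%/month): kr 2,159,478.00 × ((1 + 0.012)^15 − 1) = kr 423,117.9850…
Penalties + interest = kr 269,934.7500 + kr 423,117.9850… = kr 693,052.74

kr 693,052.74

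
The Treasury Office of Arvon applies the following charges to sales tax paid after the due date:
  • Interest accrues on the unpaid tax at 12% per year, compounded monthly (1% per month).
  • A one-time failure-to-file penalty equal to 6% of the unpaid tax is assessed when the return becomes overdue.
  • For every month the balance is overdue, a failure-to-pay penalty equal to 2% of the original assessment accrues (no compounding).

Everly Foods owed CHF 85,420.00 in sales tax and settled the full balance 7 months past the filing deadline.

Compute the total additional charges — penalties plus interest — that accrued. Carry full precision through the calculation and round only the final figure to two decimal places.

Failure-to-file penalty: 6% × CHF 85,420.00 = CHF 5,125.20
Failure-to-pay penalty: 7 × 2% × CHF 85,420.00 = CHF 11,958.80
Interest: CHF 85,420.00 × ((1 + 0.01)^7 − 1) = CHF 85,420.00 × 0.0721354… = CHF 6,161.8018…
Penalties + interest = CHF 17,084.0000 + CHF 6,161.8018… = CHF 23,245.80

CHF 23,245.80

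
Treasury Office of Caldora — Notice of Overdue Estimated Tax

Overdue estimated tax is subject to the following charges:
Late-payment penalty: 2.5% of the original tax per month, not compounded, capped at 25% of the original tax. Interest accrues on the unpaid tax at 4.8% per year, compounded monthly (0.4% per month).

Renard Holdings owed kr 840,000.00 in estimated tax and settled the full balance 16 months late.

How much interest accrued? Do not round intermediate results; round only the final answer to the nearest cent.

kr 55,403.30

Interest: kr 840,000.00 × ((1 + 0.004)^16 − 1) = kr 840,000.00 × 0.0659563… = kr 55,403.3008…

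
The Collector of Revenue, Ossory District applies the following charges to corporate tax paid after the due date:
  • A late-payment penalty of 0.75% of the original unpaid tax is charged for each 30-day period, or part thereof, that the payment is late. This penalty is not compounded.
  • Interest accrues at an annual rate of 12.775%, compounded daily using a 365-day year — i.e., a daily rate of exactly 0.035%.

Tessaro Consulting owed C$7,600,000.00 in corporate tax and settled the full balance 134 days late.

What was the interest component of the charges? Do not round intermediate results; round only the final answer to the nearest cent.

C$364,865.38

Interest: C$7,600,000.00 × ((1 + 0.00035)^134 − 1) = C$7,600,000.00 × 0.04800860… = C$364,865.3795…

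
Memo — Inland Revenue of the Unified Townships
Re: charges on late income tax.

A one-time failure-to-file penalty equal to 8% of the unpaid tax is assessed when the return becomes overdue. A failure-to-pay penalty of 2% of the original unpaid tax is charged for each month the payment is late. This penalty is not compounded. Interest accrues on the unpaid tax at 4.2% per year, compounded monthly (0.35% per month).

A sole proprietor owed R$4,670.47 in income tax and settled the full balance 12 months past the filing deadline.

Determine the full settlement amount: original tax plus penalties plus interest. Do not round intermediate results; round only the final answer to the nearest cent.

R$6,365.00

Failure-to-file penalty: 8% × R$4,670.47 = R$373.64…
Failure-to-pay penalty: 12 × 2% × R$4,670.47 = R$1,120.91…
Interest: R$4,670.47 × ((1 + 0.0035)^12 − 1) = R$4,670.47 × 0.0428180… = R$199.9802…
Total = R$4,670.47 + R$1,494.5504 + R$199.9802… = R$6,365.00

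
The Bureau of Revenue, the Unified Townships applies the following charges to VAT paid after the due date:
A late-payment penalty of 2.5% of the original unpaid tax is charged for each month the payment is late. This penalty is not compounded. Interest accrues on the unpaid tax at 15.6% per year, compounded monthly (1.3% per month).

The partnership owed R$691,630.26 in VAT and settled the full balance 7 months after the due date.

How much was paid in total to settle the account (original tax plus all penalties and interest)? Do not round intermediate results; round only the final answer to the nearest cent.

Late-payment penalty: 7 × 2.5% × R$691,630.26 = R$121,035.30…
Interest: R$691,630.26 × ((1 + 0.013)^7 − 1) = R$691,630.26 × 0.0946269… = R$65,446.8292…
Total = R$691,630.26 + R$121,035.2955 + R$65,446.8292… = R$878,112.38

R$878,112.38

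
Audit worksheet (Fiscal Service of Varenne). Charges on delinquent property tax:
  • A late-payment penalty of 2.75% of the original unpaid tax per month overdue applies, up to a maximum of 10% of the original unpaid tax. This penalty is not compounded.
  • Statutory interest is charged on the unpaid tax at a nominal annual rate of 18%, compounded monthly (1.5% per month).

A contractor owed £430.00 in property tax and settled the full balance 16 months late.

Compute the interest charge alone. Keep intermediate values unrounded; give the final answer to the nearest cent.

Interest: £430.00 × ((1 + 0.015)^16 − 1) = £430.00 × 0.2689855… = £115.6638…

£115.66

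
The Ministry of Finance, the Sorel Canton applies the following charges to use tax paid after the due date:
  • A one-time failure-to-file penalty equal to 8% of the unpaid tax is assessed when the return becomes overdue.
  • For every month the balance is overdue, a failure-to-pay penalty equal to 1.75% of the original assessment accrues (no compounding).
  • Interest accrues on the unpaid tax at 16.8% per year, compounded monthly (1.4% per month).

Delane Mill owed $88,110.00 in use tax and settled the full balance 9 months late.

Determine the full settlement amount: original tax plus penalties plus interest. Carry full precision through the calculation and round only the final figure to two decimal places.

$120,780.43

Failure-to-file penalty: 8% × $88,110.00 = $7,048.80
Failure-to-pay penalty = 1.75% × $88,110.00 × 9 mo = $13,877.33…
Interest: $88,110.00 × ((1 + 0.014)^9 − 1) = $88,110.00 × 0.1332914… = $11,744.3057…
Total = $88,110.00 + $20,926.1250 + $11,744.3057… = $120,780.43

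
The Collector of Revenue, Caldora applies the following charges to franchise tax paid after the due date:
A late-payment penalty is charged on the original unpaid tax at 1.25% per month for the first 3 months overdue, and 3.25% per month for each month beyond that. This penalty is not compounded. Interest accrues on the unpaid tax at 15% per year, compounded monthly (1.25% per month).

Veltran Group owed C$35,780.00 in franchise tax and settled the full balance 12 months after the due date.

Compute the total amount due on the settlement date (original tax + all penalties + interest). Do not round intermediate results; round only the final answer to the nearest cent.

Penalty, months 1–3: 3 × 1.25% × C$35,780.00 = C$1,341.75
Penalty, months 4–12: 9 × 3.25% × C$35,780.00 = C$10,465.65
Interest: C$35,780.00 × ((1 + 0.0125)^12 − 1) = C$35,780.00 × 0.1607545… = C$5,751.7966…
Total = C$35,780.00 + C$11,807.4000 + C$5,751.7966… = C$53,339.20

C$53,339.20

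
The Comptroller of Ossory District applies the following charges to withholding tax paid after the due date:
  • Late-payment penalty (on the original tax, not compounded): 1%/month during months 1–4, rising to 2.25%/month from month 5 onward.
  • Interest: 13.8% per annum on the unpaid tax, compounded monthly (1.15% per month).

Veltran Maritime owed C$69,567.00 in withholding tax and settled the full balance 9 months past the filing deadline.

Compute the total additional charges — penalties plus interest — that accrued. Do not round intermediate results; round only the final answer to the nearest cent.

C$18,149.40

Penalty, months 1–4: 4 × 1% × C$69,567.00 = C$2,782.68
Penalty, months 5–9: 5 × 2.25% × C$69,567.00 = C$7,826.29…
Interest: C$69,567.00 × ((1 + 0.0115)^9 − 1) = C$69,567.00 × 0.1083910… = C$7,540.4355…
Penalties + interest = C$10,608.9675 + C$7,540.4355… = C$18,149.40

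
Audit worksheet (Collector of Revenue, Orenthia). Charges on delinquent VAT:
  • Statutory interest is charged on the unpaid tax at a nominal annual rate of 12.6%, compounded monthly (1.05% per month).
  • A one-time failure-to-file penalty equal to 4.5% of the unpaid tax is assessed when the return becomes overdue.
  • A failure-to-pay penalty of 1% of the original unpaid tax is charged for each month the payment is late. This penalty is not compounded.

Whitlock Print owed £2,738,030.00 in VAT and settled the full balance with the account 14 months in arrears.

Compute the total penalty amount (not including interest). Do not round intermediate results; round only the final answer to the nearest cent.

£506,535.55

Failure-to-file penalty: 4.5% × £2,738,030.00 = £123,211.35
Failure-to-pay penalty = 1% × £2,738,030.00 × 14 mo = £383,324.20
Total penalty = £123,211.35 + £383,324.20 = £506,535.55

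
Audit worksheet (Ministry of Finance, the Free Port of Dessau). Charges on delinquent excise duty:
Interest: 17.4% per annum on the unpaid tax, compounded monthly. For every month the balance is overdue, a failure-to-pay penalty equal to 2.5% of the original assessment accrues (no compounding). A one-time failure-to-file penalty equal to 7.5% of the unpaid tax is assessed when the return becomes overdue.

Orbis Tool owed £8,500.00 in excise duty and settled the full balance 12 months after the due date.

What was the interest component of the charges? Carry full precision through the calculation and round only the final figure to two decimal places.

Interest (17.4%/yr ÷ 12 = 1.45%/month): £8,500.00 × ((1 + 0.0145)^12 − 1) = £1,602.8416…

£1,602.84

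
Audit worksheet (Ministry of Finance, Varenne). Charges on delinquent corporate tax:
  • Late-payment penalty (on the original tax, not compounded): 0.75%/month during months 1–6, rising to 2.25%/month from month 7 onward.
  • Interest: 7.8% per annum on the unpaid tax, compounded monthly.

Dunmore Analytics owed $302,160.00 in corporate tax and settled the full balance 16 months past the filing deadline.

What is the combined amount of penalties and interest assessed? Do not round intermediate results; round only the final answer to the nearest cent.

Penalty, months 1–6: 6 × 0.75% × $302,160.00 = $13,597.20
Penalty, months 7–16: 10 × 2.25% × $302,160.00 = $67,986.00
Interest (7.8%/yr ÷ 12 = 0.65%/month): $302,160.00 × ((1 + 0.0065)^16 − 1) = $33,004.0575…
Penalties + interest = $81,583.2000 + $33,004.0575… = $114,587.26

$114,587.26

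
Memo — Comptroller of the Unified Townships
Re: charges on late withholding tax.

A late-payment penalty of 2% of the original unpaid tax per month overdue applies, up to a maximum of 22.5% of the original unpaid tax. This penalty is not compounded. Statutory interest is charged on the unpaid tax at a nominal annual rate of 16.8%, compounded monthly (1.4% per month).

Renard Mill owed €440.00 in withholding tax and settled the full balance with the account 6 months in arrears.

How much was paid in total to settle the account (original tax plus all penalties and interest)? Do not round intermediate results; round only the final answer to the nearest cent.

€531.08

Penalty: 6 × 2% × €440.00 = €52.80 (below the 22.5% cap of €99.00)
Interest: €440.00 × ((1 + 0.014)^6 − 1) = €440.00 × 0.0869955… = €38.2780…
Total = €440.00 + €52.8000 + €38.2780… = €531.08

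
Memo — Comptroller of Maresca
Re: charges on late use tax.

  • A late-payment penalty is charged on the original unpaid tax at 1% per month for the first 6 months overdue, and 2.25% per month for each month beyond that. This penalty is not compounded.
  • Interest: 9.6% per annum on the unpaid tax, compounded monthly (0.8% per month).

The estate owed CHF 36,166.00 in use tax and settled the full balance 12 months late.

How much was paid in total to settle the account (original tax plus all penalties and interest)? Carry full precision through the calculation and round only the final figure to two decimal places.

Penalty, months 1–6: 6 × 1% × CHF 36,166.00 = CHF 2,169.96
Penalty, months 7–12: 6 × 2.25% × CHF 36,166.00 = CHF 4,882.41
Interest: CHF 36,166.00 × ((1 + 0.008)^12 − 1) = CHF 36,166.00 × 0.1003387… = CHF 3,628.8492…
Total = CHF 36,166.00 + CHF 7,052.3700 + CHF 3,628.8492… = CHF 46,847.22

CHF 46,847.22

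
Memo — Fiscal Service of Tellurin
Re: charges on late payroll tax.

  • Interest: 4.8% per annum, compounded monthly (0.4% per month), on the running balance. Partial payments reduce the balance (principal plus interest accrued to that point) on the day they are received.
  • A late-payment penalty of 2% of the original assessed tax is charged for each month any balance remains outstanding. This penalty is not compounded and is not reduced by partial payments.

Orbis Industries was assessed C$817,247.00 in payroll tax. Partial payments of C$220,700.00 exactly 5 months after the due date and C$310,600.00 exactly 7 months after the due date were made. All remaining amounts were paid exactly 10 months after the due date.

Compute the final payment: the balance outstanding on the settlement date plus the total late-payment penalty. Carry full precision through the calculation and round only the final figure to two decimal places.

Balance at month 5: C$817,247.0000 × (1 + 0.004)^5 = C$833,723.2236…
After C$220,700.00 payment: C$833,723.2236… − C$220,700.00 = C$613,023.2236…
Balance at month 7: C$613,023.2236… × (1 + 0.004)^2 = C$617,937.2178…
After C$310,600.00 payment: C$617,937.2178… − C$310,600.00 = C$307,337.2178…
Balance at month 10: C$307,337.2178… × (1 + 0.004)^3 = C$311,040.0362…
Penalty: 10 × 2% × C$817,247.00 = C$163,449.40
Final settlement = outstanding balance + penalty = C$311,040.0362… + C$163,449.40 = C$474,489.44

C$474,489.44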